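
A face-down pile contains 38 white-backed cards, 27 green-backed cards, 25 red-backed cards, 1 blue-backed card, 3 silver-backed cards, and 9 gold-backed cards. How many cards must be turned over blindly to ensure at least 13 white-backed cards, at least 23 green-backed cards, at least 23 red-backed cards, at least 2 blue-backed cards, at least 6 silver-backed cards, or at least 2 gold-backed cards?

62

Each of the 6 back colors has its own threshold; avoid all of them simultaneously.
The worst case stops just short of every target: 12 white-backed, 22 green-backed, 22 red-backed, 1 blue-backed, all 3 silver-backed, 1 gold-backed — 12 + 22 + 22 + 1 + 3 + 1 = 61 cards.
One more card must push some back color to its target, so 61 + 1 = 62.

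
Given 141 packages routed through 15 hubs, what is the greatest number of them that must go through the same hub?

10

If each of the 15 hubs held at most 9, the total would be at most 15 × 9 = 135 < 141, a contradiction.
So at least one holds ⌈141/15⌉ = 10.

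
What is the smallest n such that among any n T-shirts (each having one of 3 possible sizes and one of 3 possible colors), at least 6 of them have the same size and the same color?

46

There are 3 × 3 = 9 (size, color) combinations acting as pigeonholes.
With 9 × 5 = 45 T-shirts we could place exactly 5 in each, with no (size, color) pair reaching 6.
One more forces some (size, color) pair to hold 6, so 45 + 1 = 46.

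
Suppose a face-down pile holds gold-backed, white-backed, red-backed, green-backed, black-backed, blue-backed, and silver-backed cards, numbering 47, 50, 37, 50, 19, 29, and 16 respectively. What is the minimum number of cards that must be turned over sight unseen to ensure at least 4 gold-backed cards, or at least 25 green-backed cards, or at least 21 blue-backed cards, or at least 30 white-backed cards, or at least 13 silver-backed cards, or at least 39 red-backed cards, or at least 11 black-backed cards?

136

Each of the 7 back colors has its own threshold; avoid all of them simultaneously.
The worst case stops just short of every target: 3 gold-backed, 29 white-backed, all 37 red-backed, 24 green-backed, 10 black-backed, 20 blue-backed, 12 silver-backed — 3 + 29 + 37 + 24 + 10 + 20 + 12 = 135 cards.
One more card must push some back color to its target, so 135 + 1 = 136.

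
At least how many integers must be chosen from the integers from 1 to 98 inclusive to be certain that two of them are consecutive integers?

50

Partition {1, …, 98} into 49 pairs: {1,2}, {3,4}, …, {97,98}.
Choosing 49 integers — say the 49 even numbers 2, 4, …, 98 — takes one from each pair and avoids the property.
Choosing 50 forces two into the same pair by pigeonhole, and those are consecutive. So 50.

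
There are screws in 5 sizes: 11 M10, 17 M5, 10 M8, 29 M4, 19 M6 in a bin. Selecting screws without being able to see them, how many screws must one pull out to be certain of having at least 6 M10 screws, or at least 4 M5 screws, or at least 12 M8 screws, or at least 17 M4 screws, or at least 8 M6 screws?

The worst case stops just short of every target: 5 M10, 3 M5, all 10 M8, 16 M4, 7 M6 — 5 + 3 + 10 + 16 + 7 = 41 screws.
One more screw must push some size to its target, so 41 + 1 = 42.

42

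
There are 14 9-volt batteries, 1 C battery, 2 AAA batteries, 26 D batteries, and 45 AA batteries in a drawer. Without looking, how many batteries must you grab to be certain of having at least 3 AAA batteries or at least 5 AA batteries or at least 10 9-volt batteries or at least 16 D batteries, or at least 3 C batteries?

The worst case stops just short of every target: 9 9-volt, all 1 C, 2 AAA, 15 D, 4 AA — 9 + 1 + 2 + 15 + 4 = 31 batteries.
One more battery must push some type to its target, so 31 + 1 = 32.

32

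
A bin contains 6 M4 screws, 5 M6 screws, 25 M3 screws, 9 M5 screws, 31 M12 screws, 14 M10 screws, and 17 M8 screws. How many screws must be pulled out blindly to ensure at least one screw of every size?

103

The hardest size to obtain is M6: we could draw every other screw first — 107 − 5 = 102 screws — without a single M6 one.
The next draw must be M6, so 102 + 1 = 103.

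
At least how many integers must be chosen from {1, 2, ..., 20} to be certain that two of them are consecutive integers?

11

Partition {1, …, 20} into 10 pairs: {1,2}, {3,4}, …, {19,20}.
Choosing 10 integers — say the 10 even numbers 2, 4, …, 20 — takes one from each pair and avoids the property.
Choosing 11 forces two into the same pair by pigeonhole, and those are consecutive. So 11.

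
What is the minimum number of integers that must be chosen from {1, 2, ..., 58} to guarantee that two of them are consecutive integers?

Partition {1, …, 58} into 29 pairs: {1,2}, {3,4}, …, {57,58}.
Choosing 29 integers — say the 29 even numbers 2, 4, …, 58 — takes one from each pair and avoids the property.
Choosing 30 forces two into the same pair by pigeonhole, and those are consecutive. So 30.

30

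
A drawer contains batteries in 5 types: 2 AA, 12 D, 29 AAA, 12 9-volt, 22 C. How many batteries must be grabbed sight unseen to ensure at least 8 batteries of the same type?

Treat the 5 types as pigeonholes.
In the worst case we take at most 7 of each type, but all 2 AA (fewer than 7), giving 2 + 7 + 7 + 7 + 7 = 30.
One more battery then forces some type to 8, so 30 + 1 = 31.

31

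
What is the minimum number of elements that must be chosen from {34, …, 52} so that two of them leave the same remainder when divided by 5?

6

Group the integers by remainder mod 5; there are 5 residue classes, each nonempty in this range.
Choosing one from each class (5 integers) avoids any shared remainder.
One more choice must repeat a class, so two differ by a multiple of 5. Hence 5 + 1 = 6.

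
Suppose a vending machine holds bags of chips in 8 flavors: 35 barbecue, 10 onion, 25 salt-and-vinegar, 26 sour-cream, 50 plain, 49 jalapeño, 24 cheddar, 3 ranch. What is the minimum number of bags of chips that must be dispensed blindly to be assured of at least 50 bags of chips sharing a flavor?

222

In the worst case we take at most 49 of each flavor, but all 35 barbecue, all 10 onion, all 25 salt-and-vinegar, all 26 sour-cream, all 24 cheddar, and all 3 ranch (fewer than 49), giving 35 + 10 + 25 + 26 + 49 + 49 + 24 + 3 = 221.
One more bag of chips then forces some flavor to 50, so 221 + 1 = 222.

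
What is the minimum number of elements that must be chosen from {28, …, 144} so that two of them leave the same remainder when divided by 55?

Group the integers by remainder mod 55; there are 55 residue classes, each nonempty in this range.
Choosing one from each class (55 integers) avoids any shared remainder.
One more choice must repeat a class, so two differ by a multiple of 55. Hence 55 + 1 = 56.

56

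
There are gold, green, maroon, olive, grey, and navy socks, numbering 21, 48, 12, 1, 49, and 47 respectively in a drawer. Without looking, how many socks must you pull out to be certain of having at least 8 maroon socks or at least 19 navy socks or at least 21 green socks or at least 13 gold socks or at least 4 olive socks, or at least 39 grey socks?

97

The worst case stops just short of every target: 12 gold, 20 green, 7 maroon, all 1 olive, 38 grey, 18 navy — 12 + 20 + 7 + 1 + 38 + 18 = 96 socks.
One more sock must push some color to its target, so 96 + 1 = 97.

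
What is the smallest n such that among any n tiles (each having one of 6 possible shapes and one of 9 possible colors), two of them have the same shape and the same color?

55

There are 6 × 9 = 54 (shape, color) combinations acting as pigeonholes.
With 54 tiles we could place one in each, avoiding any repeat.
One more forces some (shape, color) pair to hold 2, so 54 + 1 = 55.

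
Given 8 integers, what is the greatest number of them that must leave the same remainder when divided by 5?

The 8 integers fall into 5 residue classes modulo 5.
If each of the 5 residue classes modulo 5 held at most 1, the total would be at most 5 × 1 = 5 < 8, a contradiction.
So at least one holds ⌈8/5⌉ = 2.

2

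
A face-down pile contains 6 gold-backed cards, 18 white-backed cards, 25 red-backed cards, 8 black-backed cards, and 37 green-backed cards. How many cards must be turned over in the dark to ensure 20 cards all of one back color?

71

In the worst case we take at most 19 of each back color, but all 6 gold-backed, all 18 white-backed, and all 8 black-backed (fewer than 19), giving 6 + 18 + 19 + 8 + 19 = 70.
One more card then forces some back color to 20, so 70 + 1 = 71.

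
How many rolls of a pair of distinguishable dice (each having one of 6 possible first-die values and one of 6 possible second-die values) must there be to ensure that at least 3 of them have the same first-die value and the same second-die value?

There are 6 × 6 = 36 (first-die value, second-die value) combinations acting as pigeonholes.
With 36 × 2 = 72 rolls of a pair of distinguishable dice we could place exactly 2 in each, with no (first-die value, second-die value) pair reaching 3.
One more forces some (first-die value, second-die value) pair to hold 3, so 72 + 1 = 73.

73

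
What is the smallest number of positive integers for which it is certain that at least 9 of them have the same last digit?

81

There are 10 possible last digits acting as pigeonholes.
With 10 × 8 = 80 positive integers we could place exactly 8 in each, with no class reaching 9.
One more forces some class to hold 9, so 80 + 1 = 81.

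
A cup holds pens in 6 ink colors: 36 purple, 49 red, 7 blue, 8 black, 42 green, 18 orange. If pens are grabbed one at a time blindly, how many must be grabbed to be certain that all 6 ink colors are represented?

154

The hardest ink color to obtain is blue: we could draw every other pen first — 160 − 7 = 153 pens — without a single blue one.
The next draw must be blue, so 153 + 1 = 154.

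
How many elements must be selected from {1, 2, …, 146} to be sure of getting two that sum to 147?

Partition {1, …, 146} into 73 pairs: {1,146}, {2,145}, …, {73,74}.
Choosing 73 integers — say the integers 1 through 73 — takes one from each pair and avoids the property.
Choosing 74 forces two into the same pair by pigeonhole, and those sum to 147. So 74.

74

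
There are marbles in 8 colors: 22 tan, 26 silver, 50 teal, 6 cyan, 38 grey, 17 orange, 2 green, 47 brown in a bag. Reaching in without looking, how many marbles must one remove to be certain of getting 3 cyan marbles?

205

To avoid cyan marbles as long as possible, exhaust the other 7 colors first.
The worst case draws every non-cyan marble first: 22 + 26 + 50 + 38 + 17 + 2 + 47 = 202.
The next 3 draws are then forced to be cyan, giving 202 + 3 = 205.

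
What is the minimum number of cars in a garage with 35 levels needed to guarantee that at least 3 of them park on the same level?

There are 35 levels acting as pigeonholes.
With 35 × 2 = 70 cars we could place exactly 2 in each, with no class reaching 3.
One more forces some class to hold 3, so 70 + 1 = 71.

71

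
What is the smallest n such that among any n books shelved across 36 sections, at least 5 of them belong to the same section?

145

There are 36 sections acting as pigeonholes.
With 36 × 4 = 144 books we could place exactly 4 in each, with no class reaching 5.
One more forces some class to hold 5, so 144 + 1 = 145.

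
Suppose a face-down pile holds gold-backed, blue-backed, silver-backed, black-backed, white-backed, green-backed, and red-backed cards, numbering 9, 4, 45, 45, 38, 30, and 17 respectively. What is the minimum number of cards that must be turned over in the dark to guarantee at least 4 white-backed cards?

To avoid white-backed cards as long as possible, exhaust the other 6 back colors first.
The worst case draws every non-white-backed card first: 9 + 4 + 45 + 45 + 30 + 17 = 150.
The next 4 draws are then forced to be white-backed, giving 150 + 4 = 154.

154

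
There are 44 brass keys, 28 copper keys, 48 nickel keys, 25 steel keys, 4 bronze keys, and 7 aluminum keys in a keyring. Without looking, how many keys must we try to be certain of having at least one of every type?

The hardest type to obtain is bronze: we could draw every other key first — 156 − 4 = 152 keys — without a single bronze one.
The next draw must be bronze, so 152 + 1 = 153.

153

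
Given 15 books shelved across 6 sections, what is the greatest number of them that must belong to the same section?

3

The 15 books fall into 6 sections.
If each of the 6 sections held at most 2, the total would be at most 6 × 2 = 12 < 15, a contradiction.
So at least one holds ⌈15/6⌉ = 3.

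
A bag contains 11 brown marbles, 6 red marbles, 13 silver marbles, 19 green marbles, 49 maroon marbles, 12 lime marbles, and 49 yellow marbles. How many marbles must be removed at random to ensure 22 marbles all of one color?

104

Treat the 7 colors as pigeonholes.
In the worst case we take at most 21 of each color, but all 11 brown, all 6 red, all 13 silver, all 19 green, and all 12 lime (fewer than 21), giving 11 + 6 + 13 + 19 + 21 + 12 + 21 = 103.
One more marble then forces some color to 22, so 103 + 1 = 104.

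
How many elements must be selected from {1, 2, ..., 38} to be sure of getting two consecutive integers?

Partition {1, …, 38} into 19 pairs: {1,2}, {3,4}, …, {37,38}.
Choosing 19 integers — say the 19 even numbers 2, 4, …, 38 — takes one from each pair and avoids the property.
Choosing 20 forces two into the same pair by pigeonhole, and those are consecutive. So 20.

20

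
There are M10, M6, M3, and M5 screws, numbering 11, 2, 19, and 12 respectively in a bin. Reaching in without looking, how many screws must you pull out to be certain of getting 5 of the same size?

15

In the worst case we take at most 4 of each size, but all 2 M6 (fewer than 4), giving 4 + 2 + 4 + 4 = 14.
One more screw then forces some size to 5, so 14 + 1 = 15.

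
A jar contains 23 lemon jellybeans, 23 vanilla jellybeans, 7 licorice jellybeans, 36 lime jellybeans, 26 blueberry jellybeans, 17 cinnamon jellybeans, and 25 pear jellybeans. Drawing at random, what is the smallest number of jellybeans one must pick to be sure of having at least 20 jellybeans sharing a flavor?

120

Treat the 7 flavors as pigeonholes.
In the worst case we take at most 19 of each flavor, but all 7 licorice and all 17 cinnamon (fewer than 19), giving 19 + 19 + 7 + 19 + 19 + 17 + 19 = 119.
One more jellybean then forces some flavor to 20, so 119 + 1 = 120.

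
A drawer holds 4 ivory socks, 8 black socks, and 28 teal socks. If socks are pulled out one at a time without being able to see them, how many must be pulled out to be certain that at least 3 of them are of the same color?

Treat the 3 colors as pigeonholes.
The worst case takes 2 socks of each color without reaching 3 of any: 3 × 2 = 6.
The next sock must bring some color to 3, so 6 + 1 = 7.

7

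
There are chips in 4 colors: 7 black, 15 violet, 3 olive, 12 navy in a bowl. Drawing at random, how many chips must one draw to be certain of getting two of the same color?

The worst case takes 1 chip of each color without reaching 2 of any: 4 × 1 = 4.
The next chip must bring some color to 2, so 4 + 1 = 5.

5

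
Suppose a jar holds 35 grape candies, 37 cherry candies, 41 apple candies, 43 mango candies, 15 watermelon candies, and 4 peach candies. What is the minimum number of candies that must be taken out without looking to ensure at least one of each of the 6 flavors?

172

The hardest flavor to obtain is peach: we could draw every other candy first — 175 − 4 = 171 candies — without a single peach one.
The next draw must be peach, so 171 + 1 = 172.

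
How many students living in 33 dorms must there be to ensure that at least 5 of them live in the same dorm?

There are 33 dorms acting as pigeonholes.
With 33 × 4 = 132 students we could place exactly 4 in each, with no class reaching 5.
One more forces some class to hold 5, so 132 + 1 = 133.

133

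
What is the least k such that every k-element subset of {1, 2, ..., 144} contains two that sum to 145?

Partition {1, …, 144} into 72 pairs: {1,144}, {2,143}, …, {72,73}.
Choosing 72 integers — say the integers 1 through 72 — takes one from each pair and avoids the property.
Choosing 73 forces two into the same pair by pigeonhole, and those sum to 145. So 73.

73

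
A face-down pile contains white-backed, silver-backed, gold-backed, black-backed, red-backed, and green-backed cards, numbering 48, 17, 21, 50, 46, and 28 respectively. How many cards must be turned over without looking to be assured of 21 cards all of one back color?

In the worst case we take at most 20 of each back color, but all 17 silver-backed (fewer than 20), giving 20 + 17 + 20 + 20 + 20 + 20 = 117.
One more card then forces some back color to 21, so 117 + 1 = 118.

118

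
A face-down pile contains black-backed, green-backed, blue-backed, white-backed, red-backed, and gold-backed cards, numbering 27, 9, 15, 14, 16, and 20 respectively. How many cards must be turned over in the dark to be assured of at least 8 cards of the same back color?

Treat the 6 back colors as pigeonholes.
The worst case takes 7 cards of each back color without reaching 8 of any: 6 × 7 = 42.
The next card must bring some back color to 8, so 42 + 1 = 43.

43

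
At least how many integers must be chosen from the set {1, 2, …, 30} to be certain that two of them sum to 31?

16

Partition {1, …, 30} into 15 pairs: {1,30}, {2,29}, …, {15,16}.
Choosing 15 integers — say the integers 1 through 15 — takes one from each pair and avoids the property.
Choosing 16 forces two into the same pair by pigeonhole, and those sum to 31. So 16.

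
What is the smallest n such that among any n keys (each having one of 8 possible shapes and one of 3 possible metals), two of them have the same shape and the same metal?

25

There are 8 × 3 = 24 (shape, metal) combinations acting as pigeonholes.
With 24 keys we could place one in each, avoiding any repeat.
One more forces some (shape, metal) pair to hold 2, so 24 + 1 = 25.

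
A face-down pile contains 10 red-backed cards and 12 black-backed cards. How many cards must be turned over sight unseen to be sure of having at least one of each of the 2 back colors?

The hardest back color to obtain is red-backed: we could draw every other card first — 22 − 10 = 12 cards — without a single red-backed one.
The next draw must be red-backed, so 12 + 1 = 13.

13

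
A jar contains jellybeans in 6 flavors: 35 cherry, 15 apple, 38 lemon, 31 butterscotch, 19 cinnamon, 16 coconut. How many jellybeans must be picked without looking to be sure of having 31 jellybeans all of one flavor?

141

In the worst case we take at most 30 of each flavor, but all 15 apple, all 19 cinnamon, and all 16 coconut (fewer than 30), giving 30 + 15 + 30 + 30 + 19 + 16 = 140.
One more jellybean then forces some flavor to 31, so 140 + 1 = 141.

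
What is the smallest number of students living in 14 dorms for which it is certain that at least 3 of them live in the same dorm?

29

There are 14 dorms acting as pigeonholes.
With 14 × 2 = 28 students we could place exactly 2 in each, with no class reaching 3.
One more forces some class to hold 3, so 28 + 1 = 29.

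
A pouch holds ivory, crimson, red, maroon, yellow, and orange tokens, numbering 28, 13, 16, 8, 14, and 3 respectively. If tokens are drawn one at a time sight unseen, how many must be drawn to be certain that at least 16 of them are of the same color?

69

In the worst case we take at most 15 of each color, but all 13 crimson, all 8 maroon, all 14 yellow, and all 3 orange (fewer than 15), giving 15 + 13 + 15 + 8 + 14 + 3 = 68.
One more token then forces some color to 16, so 68 + 1 = 69.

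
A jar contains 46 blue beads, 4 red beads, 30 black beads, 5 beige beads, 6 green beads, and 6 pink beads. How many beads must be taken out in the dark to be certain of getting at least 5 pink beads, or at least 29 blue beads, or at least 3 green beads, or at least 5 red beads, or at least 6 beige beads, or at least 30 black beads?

73

The worst case stops just short of every target: 28 blue, 4 red, 29 black, 5 beige, 2 green, 4 pink — 28 + 4 + 29 + 5 + 2 + 4 = 72 beads.
One more bead must push some color to its target, so 72 + 1 = 73.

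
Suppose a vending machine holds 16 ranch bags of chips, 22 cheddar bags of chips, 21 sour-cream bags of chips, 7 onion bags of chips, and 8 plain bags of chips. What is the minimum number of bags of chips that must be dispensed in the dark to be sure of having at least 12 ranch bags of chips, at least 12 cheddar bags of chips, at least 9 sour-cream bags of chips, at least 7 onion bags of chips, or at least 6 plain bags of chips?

Each of the 5 flavors has its own threshold; avoid all of them simultaneously.
The worst case stops just short of every target: 11 ranch, 11 cheddar, 8 sour-cream, 6 onion, 5 plain — 11 + 11 + 8 + 6 + 5 = 41 bags of chips.
One more bag of chips must push some flavor to its target, so 41 + 1 = 42.

42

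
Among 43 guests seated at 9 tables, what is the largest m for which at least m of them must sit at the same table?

The 43 guests fall into 9 tables.
If each of the 9 tables held at most 4, the total would be at most 9 × 4 = 36 < 43, a contradiction.
So at least one holds ⌈43/9⌉ = 5.

5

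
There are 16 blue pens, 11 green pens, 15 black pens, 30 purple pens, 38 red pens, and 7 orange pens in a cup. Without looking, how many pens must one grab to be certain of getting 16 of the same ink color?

79

In the worst case we take at most 15 of each ink color, but all 11 green and all 7 orange (fewer than 15), giving 15 + 11 + 15 + 15 + 15 + 7 = 78.
One more pen then forces some ink color to 16, so 78 + 1 = 79.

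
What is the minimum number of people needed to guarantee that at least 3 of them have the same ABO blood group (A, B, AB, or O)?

There are 4 ABO blood groups acting as pigeonholes.
With 4 × 2 = 8 people we could place exactly 2 in each, with no class reaching 3.
One more forces some class to hold 3, so 8 + 1 = 9.

9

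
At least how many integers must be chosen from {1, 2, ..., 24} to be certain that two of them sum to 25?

13

Partition {1, …, 24} into 12 pairs: {1,24}, {2,23}, …, {12,13}.
Choosing 12 integers — say the integers 1 through 12 — takes one from each pair and avoids the property.
Choosing 13 forces two into the same pair by pigeonhole, and those sum to 25. So 13.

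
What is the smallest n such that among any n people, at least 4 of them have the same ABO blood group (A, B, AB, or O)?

13

There are 4 ABO blood groups acting as pigeonholes.
With 4 × 3 = 12 people we could place exactly 3 in each, with no class reaching 4.
One more forces some class to hold 4, so 12 + 1 = 13.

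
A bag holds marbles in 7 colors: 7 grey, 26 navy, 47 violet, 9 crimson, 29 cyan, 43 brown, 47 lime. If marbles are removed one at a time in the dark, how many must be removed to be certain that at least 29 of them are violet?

190

To avoid violet marbles as long as possible, exhaust the other 6 colors first.
The worst case draws every non-violet marble first: 7 + 26 + 9 + 29 + 43 + 47 = 161.
The next 29 draws are then forced to be violet, giving 161 + 29 = 190.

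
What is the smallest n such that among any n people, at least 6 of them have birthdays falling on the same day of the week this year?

There are 7 days of the week acting as pigeonholes.
With 7 × 5 = 35 people we could place exactly 5 in each, with no class reaching 6.
One more forces some class to hold 6, so 35 + 1 = 36.

36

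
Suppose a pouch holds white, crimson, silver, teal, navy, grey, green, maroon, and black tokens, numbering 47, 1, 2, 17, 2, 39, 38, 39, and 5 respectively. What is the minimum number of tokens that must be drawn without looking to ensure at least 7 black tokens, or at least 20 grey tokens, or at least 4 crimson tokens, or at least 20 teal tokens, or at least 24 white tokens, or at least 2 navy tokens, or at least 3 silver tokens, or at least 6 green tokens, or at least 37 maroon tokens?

110

The worst case stops just short of every target: 23 white, all 1 crimson, 2 silver, all 17 teal, 1 navy, 19 grey, 5 green, 36 maroon, all 5 black — 23 + 1 + 2 + 17 + 1 + 19 + 5 + 36 + 5 = 109 tokens.
One more token must push some color to its target, so 109 + 1 = 110.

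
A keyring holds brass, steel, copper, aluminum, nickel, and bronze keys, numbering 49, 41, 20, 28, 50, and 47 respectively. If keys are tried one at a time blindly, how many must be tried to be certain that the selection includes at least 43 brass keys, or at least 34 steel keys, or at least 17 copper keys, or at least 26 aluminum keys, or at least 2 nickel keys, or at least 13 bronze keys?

130

The worst case stops just short of every target: 42 brass, 33 steel, 16 copper, 25 aluminum, 1 nickel, 12 bronze — 42 + 33 + 16 + 25 + 1 + 12 = 129 keys.
One more key must push some type to its target, so 129 + 1 = 130.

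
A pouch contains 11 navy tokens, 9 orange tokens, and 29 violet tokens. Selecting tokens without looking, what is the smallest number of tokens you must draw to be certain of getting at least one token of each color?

41

The hardest color to obtain is orange: we could draw every other token first — 49 − 9 = 40 tokens — without a single orange one.
The next draw must be orange, so 40 + 1 = 41.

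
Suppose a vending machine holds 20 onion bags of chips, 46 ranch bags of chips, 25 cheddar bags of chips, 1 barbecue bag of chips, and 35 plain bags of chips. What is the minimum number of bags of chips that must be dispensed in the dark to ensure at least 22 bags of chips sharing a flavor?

Treat the 5 flavors as pigeonholes.
In the worst case we take at most 21 of each flavor, but all 20 onion and all 1 barbecue (fewer than 21), giving 20 + 21 + 21 + 1 + 21 = 84.
One more bag of chips then forces some flavor to 22, so 84 + 1 = 85.

85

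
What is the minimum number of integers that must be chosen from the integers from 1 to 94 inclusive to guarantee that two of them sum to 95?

Partition {1, …, 94} into 47 pairs: {1,94}, {2,93}, …, {47,48}.
Choosing 47 integers — say the integers 1 through 47 — takes one from each pair and avoids the property.
Choosing 48 forces two into the same pair by pigeonhole, and those sum to 95. So 48.

48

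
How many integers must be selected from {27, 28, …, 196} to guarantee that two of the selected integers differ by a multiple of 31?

32

Group the integers by remainder mod 31; there are 31 residue classes, each nonempty in this range.
Choosing one from each class (31 integers) avoids any shared remainder.
One more choice must repeat a class, so two differ by a multiple of 31. Hence 31 + 1 = 32.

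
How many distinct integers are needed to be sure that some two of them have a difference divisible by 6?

Two integers differ by a multiple of 6 exactly when they share a remainder mod 6.
There are 6 residue classes mod 6, so 6 integers can all lie in distinct classes.
One more integer must repeat a residue, giving a difference divisible by 6. So n = 6 + 1 = 7.

7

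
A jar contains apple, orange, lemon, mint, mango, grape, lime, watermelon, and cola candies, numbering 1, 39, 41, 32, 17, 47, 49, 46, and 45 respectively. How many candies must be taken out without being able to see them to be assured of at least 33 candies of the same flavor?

243

Treat the 9 flavors as pigeonholes.
In the worst case we take at most 32 of each flavor, but all 1 apple and all 17 mango (fewer than 32), giving 1 + 32 + 32 + 32 + 17 + 32 + 32 + 32 + 32 = 242.
One more candy then forces some flavor to 33, so 242 + 1 = 243.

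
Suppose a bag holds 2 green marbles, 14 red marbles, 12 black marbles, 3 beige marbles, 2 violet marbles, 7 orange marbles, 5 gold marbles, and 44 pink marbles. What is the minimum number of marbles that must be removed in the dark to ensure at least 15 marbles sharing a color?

In the worst case we take at most 14 of each color, but all 2 green, all 12 black, all 3 beige, all 2 violet, all 7 orange, and all 5 gold (fewer than 14), giving 2 + 14 + 12 + 3 + 2 + 7 + 5 + 14 = 59.
One more marble then forces some color to 15, so 59 + 1 = 60.

60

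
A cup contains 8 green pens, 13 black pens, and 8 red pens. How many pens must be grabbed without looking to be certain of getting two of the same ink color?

4

The worst case takes 1 pen of each ink color without reaching 2 of any: 3 × 1 = 3.
The next pen must bring some ink color to 2, so 3 + 1 = 4.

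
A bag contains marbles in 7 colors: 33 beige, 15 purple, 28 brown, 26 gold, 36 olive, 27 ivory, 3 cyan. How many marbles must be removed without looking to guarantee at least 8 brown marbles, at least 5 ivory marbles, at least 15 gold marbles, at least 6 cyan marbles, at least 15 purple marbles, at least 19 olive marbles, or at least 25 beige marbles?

85

Each of the 7 colors has its own threshold; avoid all of them simultaneously.
The worst case stops just short of every target: 24 beige, 14 purple, 7 brown, 14 gold, 18 olive, 4 ivory, all 3 cyan — 24 + 14 + 7 + 14 + 18 + 4 + 3 = 84 marbles.
One more marble must push some color to its target, so 84 + 1 = 85.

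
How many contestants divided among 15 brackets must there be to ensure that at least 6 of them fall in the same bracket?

There are 15 brackets acting as pigeonholes.
With 15 × 5 = 75 contestants we could place exactly 5 in each, with no class reaching 6.
One more forces some class to hold 6, so 75 + 1 = 76.

76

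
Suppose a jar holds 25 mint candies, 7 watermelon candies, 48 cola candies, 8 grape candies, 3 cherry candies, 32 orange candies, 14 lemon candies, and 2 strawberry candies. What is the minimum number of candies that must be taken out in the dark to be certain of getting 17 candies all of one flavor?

In the worst case we take at most 16 of each flavor, but all 7 watermelon, all 8 grape, all 3 cherry, all 14 lemon, and all 2 strawberry (fewer than 16), giving 16 + 7 + 16 + 8 + 3 + 16 + 14 + 2 = 82.
One more candy then forces some flavor to 17, so 82 + 1 = 83.

83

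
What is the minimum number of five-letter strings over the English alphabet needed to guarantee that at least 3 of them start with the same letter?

53

There are 26 possible first letters acting as pigeonholes.
With 26 × 2 = 52 five-letter strings over the English alphabet we could place exactly 2 in each, with no class reaching 3.
One more forces some class to hold 3, so 52 + 1 = 53.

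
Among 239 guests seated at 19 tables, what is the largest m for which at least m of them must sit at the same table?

The 239 guests fall into 19 tables.
If each of the 19 tables held at most 12, the total would be at most 19 × 12 = 228 < 239, a contradiction.
So at least one holds ⌈239/19⌉ = 13.

13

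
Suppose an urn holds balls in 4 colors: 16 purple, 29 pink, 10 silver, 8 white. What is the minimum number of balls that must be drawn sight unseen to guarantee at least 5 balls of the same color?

17

Treat the 4 colors as pigeonholes.
The worst case takes 4 balls of each color without reaching 5 of any: 4 × 4 = 16.
The next ball must bring some color to 5, so 16 + 1 = 17.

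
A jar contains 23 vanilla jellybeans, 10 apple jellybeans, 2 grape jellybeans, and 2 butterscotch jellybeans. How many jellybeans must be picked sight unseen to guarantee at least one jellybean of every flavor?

The hardest flavor to obtain is grape: we could draw every other jellybean first — 37 − 2 = 35 jellybeans — without a single grape one.
The next draw must be grape, so 35 + 1 = 36.

36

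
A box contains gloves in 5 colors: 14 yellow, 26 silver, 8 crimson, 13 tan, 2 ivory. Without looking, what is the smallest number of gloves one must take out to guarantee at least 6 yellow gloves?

55

The worst case draws every non-yellow glove first: 26 + 8 + 13 + 2 = 49.
The next 6 draws are then forced to be yellow, giving 49 + 6 = 55.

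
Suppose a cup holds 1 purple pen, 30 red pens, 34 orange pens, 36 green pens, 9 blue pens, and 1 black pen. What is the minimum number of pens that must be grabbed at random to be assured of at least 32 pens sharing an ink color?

104

Treat the 6 ink colors as pigeonholes.
In the worst case we take at most 31 of each ink color, but all 1 purple, all 30 red, all 9 blue, and all 1 black (fewer than 31), giving 1 + 30 + 31 + 31 + 9 + 1 = 103.
One more pen then forces some ink color to 32, so 103 + 1 = 104.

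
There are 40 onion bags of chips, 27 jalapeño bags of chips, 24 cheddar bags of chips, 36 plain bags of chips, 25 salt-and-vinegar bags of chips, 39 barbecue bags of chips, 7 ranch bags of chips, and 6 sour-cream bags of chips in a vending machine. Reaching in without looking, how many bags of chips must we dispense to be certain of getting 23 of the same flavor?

146

Treat the 8 flavors as pigeonholes.
In the worst case we take at most 22 of each flavor, but all 7 ranch and all 6 sour-cream (fewer than 22), giving 22 + 22 + 22 + 22 + 22 + 22 + 7 + 6 = 145.
One more bag of chips then forces some flavor to 23, so 145 + 1 = 146.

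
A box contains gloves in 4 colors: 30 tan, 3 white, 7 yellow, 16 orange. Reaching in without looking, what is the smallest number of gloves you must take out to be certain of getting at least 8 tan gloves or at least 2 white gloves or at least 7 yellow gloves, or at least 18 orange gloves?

Each of the 4 colors has its own threshold; avoid all of them simultaneously.
The worst case stops just short of every target: 7 tan, 1 white, 6 yellow, all 16 orange — 7 + 1 + 6 + 16 = 30 gloves.
One more glove must push some color to its target, so 30 + 1 = 31.

31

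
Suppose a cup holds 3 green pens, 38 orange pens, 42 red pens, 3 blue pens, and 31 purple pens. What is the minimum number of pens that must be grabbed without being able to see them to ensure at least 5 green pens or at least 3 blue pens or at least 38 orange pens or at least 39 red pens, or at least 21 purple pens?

Each of the 5 ink colors has its own threshold; avoid all of them simultaneously.
The worst case stops just short of every target: all 3 green, 37 orange, 38 red, 2 blue, 20 purple — 3 + 37 + 38 + 2 + 20 = 100 pens.
One more pen must push some ink color to its target, so 100 + 1 = 101.

101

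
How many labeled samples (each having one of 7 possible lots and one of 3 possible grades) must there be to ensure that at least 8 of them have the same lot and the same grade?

There are 7 × 3 = 21 (lot, grade) combinations acting as pigeonholes.
With 21 × 7 = 147 labeled samples we could place exactly 7 in each, with no (lot, grade) pair reaching 8.
One more forces some (lot, grade) pair to hold 8, so 147 + 1 = 148.

148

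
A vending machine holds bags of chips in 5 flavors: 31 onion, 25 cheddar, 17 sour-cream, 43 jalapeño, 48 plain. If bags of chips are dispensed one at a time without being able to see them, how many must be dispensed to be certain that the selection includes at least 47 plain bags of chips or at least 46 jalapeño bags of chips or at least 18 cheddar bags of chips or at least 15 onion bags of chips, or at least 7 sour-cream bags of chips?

127

Each of the 5 flavors has its own threshold; avoid all of them simultaneously.
The worst case stops just short of every target: 14 onion, 17 cheddar, 6 sour-cream, all 43 jalapeño, 46 plain — 14 + 17 + 6 + 43 + 46 = 126 bags of chips.
One more bag of chips must push some flavor to its target, so 126 + 1 = 127.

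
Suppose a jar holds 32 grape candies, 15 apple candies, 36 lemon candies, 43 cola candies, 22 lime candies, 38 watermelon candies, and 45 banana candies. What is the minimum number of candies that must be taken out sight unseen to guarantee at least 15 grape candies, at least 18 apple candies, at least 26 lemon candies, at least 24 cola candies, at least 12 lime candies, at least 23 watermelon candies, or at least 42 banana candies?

The worst case stops just short of every target: 14 grape, all 15 apple, 25 lemon, 23 cola, 11 lime, 22 watermelon, 41 banana — 14 + 15 + 25 + 23 + 11 + 22 + 41 = 151 candies.
One more candy must push some flavor to its target, so 151 + 1 = 152.

152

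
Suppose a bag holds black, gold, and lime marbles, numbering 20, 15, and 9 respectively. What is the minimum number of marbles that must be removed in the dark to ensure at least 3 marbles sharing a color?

7

Treat the 3 colors as pigeonholes.
The worst case takes 2 marbles of each color without reaching 3 of any: 3 × 2 = 6.
The next marble must bring some color to 3, so 6 + 1 = 7.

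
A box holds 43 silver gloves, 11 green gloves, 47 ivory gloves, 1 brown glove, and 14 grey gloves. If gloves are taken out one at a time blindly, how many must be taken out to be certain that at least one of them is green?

106

To avoid green gloves as long as possible, exhaust the other 4 colors first.
The worst case draws every non-green glove first: 43 + 47 + 1 + 14 = 105.
The next draw is then forced to be green, giving 105 + 1 = 106.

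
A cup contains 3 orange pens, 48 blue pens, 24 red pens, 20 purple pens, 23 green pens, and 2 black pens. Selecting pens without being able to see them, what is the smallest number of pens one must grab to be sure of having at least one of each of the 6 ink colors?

119

The hardest ink color to obtain is black: we could draw every other pen first — 120 − 2 = 118 pens — without a single black one.
The next draw must be black, so 118 + 1 = 119.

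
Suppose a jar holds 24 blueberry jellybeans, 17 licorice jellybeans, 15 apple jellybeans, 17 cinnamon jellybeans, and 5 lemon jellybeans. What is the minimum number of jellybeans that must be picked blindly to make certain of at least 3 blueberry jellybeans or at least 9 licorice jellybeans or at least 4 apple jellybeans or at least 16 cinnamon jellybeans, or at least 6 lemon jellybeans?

34

The worst case stops just short of every target: 2 blueberry, 8 licorice, 3 apple, 15 cinnamon, 5 lemon — 2 + 8 + 3 + 15 + 5 = 33 jellybeans.
One more jellybean must push some flavor to its target, so 33 + 1 = 34.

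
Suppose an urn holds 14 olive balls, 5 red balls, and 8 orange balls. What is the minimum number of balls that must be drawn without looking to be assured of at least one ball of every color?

The hardest color to obtain is red: we could draw every other ball first — 27 − 5 = 22 balls — without a single red one.
The next draw must be red, so 22 + 1 = 23.

23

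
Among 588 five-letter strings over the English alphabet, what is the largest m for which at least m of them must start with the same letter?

23

The 588 five-letter strings over the English alphabet fall into 26 possible first letters.
If each of the 26 possible first letters held at most 22, the total would be at most 26 × 22 = 572 < 588, a contradiction.
So at least one holds ⌈588/26⌉ = 23.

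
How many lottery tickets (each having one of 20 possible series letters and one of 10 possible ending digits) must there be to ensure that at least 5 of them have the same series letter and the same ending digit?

There are 20 × 10 = 200 (series letter, ending digit) combinations acting as pigeonholes.
With 200 × 4 = 800 lottery tickets we could place exactly 4 in each, with no (series letter, ending digit) pair reaching 5.
One more forces some (series letter, ending digit) pair to hold 5, so 800 + 1 = 801.

801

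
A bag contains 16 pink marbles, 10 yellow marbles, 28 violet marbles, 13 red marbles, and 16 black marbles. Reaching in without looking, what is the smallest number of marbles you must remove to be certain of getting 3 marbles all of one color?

11

The worst case takes 2 marbles of each color without reaching 3 of any: 5 × 2 = 10.
The next marble must bring some color to 3, so 10 + 1 = 11.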